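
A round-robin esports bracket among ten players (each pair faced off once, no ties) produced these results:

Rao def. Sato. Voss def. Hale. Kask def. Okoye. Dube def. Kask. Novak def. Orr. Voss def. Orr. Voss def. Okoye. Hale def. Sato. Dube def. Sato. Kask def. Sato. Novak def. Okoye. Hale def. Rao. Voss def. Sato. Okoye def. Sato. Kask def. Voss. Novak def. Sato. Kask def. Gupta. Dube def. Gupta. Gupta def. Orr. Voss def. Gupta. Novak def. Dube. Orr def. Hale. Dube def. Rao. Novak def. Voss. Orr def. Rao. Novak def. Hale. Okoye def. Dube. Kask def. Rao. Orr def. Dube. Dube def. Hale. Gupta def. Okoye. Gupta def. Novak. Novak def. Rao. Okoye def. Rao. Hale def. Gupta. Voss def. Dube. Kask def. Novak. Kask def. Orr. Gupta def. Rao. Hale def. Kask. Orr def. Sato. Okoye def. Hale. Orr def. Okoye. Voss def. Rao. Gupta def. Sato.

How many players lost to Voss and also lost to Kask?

Voss beat: Okoye, Hale, Orr, Gupta, Dube, Rao, Sato.
Kask beat: Okoye, Novak, Orr, Gupta, Voss, Rao, Sato.
Both beat: Okoye, Orr, Gupta, Rao, Sato — 5.

5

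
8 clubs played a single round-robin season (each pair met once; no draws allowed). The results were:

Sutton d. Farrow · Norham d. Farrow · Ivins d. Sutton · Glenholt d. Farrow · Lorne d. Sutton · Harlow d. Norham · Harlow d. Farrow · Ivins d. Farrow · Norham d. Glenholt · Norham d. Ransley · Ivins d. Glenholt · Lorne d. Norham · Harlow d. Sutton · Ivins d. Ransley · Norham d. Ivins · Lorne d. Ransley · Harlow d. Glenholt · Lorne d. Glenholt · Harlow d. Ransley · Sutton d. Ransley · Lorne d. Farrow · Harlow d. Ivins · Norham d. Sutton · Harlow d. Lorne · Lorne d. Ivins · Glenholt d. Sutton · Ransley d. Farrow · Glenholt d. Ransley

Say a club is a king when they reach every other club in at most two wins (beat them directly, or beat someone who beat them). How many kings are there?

Harlow reaches everyone (king).
Farrow cannot reach Harlow, Lorne, Norham, Ransley, Ivins, Sutton, Glenholt in two steps.
Lorne cannot reach Harlow in two steps.
Norham cannot reach Harlow, Lorne in two steps.
Ransley cannot reach Harlow, Lorne, Norham, Ivins, Sutton, Glenholt in two steps.
Ivins cannot reach Harlow, Lorne, Norham in two steps.
Sutton cannot reach Harlow, Lorne, Norham, Ivins, Glenholt in two steps.
Glenholt cannot reach Harlow, Lorne, Norham, Ivins in two steps.
Kings: Harlow — 1.

1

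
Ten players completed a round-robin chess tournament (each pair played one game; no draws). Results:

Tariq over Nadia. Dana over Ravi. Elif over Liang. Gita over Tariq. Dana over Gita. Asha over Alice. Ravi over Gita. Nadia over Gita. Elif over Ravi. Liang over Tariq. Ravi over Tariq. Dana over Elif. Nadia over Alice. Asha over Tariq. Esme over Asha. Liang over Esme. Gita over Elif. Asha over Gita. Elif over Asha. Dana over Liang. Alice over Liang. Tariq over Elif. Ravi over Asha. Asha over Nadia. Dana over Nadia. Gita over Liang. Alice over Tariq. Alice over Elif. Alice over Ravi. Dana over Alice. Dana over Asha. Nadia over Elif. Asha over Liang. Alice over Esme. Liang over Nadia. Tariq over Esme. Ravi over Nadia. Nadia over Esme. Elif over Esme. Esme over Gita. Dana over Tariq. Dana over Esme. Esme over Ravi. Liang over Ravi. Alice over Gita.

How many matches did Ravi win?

Ravi's results: beat Gita, Asha, Tariq, Nadia; lost to Liang, Dana, Elif, Esme, Alice.
That is 4 wins.

4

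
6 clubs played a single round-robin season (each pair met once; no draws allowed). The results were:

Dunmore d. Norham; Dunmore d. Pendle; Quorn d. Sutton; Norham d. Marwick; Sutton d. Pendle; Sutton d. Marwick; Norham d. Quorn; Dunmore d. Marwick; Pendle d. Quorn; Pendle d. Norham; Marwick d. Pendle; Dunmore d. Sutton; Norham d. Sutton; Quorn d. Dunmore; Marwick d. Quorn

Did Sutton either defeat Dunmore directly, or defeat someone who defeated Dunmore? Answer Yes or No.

Sutton did not beat Dunmore directly.
Sutton beat Pendle, Marwick, but each of them lost to Dunmore. No two-step path.

No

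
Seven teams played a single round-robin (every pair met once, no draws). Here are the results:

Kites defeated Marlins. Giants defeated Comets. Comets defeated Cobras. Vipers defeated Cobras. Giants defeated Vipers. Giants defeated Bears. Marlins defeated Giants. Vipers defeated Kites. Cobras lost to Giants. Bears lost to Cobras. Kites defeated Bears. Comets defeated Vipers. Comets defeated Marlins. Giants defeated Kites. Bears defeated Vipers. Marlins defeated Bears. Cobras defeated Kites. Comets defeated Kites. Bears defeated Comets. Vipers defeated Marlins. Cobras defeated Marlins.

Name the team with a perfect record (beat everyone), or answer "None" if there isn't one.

None

Highest win total is Giants with 5 (out of 6 possible).
Giants lost to Marlins, so no team went undefeated.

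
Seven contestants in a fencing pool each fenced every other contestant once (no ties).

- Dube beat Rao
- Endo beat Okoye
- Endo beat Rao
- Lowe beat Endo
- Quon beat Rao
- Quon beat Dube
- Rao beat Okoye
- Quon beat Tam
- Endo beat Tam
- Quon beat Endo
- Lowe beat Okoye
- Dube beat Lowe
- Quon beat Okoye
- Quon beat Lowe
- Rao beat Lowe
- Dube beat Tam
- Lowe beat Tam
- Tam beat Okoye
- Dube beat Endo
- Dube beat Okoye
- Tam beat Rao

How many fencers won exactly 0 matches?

Win totals: Dube 5, Tam 2, Endo 3, Quon 6, Rao 2, Okoye 0, Lowe 3.
Exactly 0: Okoye — 1 fencer.

1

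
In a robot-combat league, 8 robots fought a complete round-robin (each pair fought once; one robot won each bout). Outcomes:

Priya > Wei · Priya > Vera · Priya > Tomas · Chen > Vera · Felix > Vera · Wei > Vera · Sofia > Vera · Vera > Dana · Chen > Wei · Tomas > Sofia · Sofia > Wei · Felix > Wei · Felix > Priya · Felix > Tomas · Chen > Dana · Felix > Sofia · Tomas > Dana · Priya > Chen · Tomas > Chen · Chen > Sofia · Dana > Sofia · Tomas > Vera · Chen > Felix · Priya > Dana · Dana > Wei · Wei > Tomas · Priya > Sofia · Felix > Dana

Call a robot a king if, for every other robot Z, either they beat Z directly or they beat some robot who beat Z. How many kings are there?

Wei cannot reach Felix, Priya in two steps.
Felix reaches everyone (king).
Tomas cannot reach Priya in two steps.
Sofia cannot reach Felix, Priya, Chen in two steps.
Vera cannot reach Felix, Tomas, Priya, Chen in two steps.
Priya reaches everyone (king).
Dana cannot reach Felix, Priya, Chen in two steps.
Chen reaches everyone (king).
Kings: Felix, Priya, Chen — 3.

3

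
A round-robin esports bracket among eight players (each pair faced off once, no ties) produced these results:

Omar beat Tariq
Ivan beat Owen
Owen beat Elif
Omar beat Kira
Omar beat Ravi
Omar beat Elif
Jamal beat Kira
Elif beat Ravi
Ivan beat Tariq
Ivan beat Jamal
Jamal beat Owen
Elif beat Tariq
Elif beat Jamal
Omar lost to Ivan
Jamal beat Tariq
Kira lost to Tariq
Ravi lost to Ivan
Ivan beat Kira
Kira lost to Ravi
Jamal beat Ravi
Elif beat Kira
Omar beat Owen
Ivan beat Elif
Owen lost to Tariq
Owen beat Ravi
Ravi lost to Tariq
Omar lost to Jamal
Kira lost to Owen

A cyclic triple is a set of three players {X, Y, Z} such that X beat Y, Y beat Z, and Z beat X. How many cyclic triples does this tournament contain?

3

Win totals: Tariq 3, Elif 4, Ravi 1, Omar 5, Jamal 5, Ivan 7, Owen 3, Kira 0.
A player with w wins dominates both others in C(w,2) triples; summing gives 3 + 6 + 0 + 10 + 10 + 21 + 3 + 0 = 53 transitive triples.
Total triples C(8,3) = 56, so cyclic triples = 56 − 53 = 3.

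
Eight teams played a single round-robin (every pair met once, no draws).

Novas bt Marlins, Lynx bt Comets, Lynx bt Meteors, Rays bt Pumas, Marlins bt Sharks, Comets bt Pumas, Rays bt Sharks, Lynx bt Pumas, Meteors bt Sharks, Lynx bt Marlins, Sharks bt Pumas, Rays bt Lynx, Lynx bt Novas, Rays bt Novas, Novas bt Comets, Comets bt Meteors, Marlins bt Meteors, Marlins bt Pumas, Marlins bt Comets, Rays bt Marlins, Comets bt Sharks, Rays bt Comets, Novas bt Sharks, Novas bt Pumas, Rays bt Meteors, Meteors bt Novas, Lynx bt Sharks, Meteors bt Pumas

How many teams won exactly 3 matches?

Win totals: Comets 3, Lynx 6, Marlins 4, Novas 4, Sharks 1, Rays 7, Pumas 0, Meteors 3.
Exactly 3: Comets, Meteors — 2 teams.

2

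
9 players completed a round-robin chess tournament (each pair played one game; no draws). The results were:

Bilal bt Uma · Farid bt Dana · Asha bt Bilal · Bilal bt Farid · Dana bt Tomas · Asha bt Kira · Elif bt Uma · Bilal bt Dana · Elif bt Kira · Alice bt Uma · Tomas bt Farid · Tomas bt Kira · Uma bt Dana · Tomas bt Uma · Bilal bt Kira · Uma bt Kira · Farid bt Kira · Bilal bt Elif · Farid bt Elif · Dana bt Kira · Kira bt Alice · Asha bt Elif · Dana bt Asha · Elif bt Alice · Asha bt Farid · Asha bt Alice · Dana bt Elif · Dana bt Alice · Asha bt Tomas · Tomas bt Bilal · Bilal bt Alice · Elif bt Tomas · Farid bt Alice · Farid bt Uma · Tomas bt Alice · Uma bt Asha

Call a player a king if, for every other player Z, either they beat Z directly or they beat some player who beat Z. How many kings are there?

6

Bilal reaches everyone (king).
Dana reaches everyone (king).
Kira cannot reach Bilal, Dana, Tomas, Elif, Farid, Asha in two steps.
Tomas reaches everyone (king).
Alice cannot reach Bilal, Tomas, Elif, Farid in two steps.
Elif reaches everyone (king).
Farid cannot reach Bilal in two steps.
Uma reaches everyone (king).
Asha reaches everyone (king).
Kings: Bilal, Dana, Tomas, Elif, Uma, Asha — 6.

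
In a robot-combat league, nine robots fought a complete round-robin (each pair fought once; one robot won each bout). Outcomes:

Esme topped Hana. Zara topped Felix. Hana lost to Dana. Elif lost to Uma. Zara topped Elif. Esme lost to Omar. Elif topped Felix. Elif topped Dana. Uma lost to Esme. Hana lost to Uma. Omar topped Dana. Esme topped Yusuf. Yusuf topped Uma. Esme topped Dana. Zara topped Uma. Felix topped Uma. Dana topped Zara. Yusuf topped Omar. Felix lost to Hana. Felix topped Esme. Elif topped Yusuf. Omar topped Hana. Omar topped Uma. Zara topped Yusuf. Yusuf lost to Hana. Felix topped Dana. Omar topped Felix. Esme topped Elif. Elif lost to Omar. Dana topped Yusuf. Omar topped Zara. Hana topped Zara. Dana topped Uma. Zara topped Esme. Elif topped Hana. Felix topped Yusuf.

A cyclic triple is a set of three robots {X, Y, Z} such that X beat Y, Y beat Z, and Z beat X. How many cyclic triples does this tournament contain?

20

Win totals: Dana 4, Uma 2, Elif 4, Felix 4, Yusuf 2, Zara 5, Hana 3, Omar 7, Esme 5.
A robot with w wins dominates both others in C(w,2) triples; summing gives 6 + 1 + 6 + 6 + 1 + 10 + 3 + 21 + 10 = 64 transitive triples.
Total triples C(9,3) = 84, so cyclic triples = 84 − 64 = 20.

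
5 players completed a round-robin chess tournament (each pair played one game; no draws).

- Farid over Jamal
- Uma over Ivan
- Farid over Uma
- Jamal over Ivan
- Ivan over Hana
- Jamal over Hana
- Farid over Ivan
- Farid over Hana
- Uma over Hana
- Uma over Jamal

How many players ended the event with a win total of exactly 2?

Win totals: Hana 0, Farid 4, Jamal 2, Ivan 1, Uma 3.
Exactly 2: Jamal — 1 player.

1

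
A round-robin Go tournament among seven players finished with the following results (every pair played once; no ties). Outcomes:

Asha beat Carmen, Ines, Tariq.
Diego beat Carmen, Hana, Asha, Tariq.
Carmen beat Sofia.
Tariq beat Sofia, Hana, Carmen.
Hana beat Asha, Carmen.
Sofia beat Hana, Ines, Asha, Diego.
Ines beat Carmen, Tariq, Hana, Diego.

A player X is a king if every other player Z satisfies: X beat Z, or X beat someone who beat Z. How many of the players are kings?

5

Carmen cannot reach Tariq in two steps.
Ines reaches everyone (king).
Hana cannot reach Diego in two steps.
Sofia reaches everyone (king).
Diego reaches everyone (king).
Asha reaches everyone (king).
Tariq reaches everyone (king).
Kings: Ines, Sofia, Diego, Asha, Tariq — 5.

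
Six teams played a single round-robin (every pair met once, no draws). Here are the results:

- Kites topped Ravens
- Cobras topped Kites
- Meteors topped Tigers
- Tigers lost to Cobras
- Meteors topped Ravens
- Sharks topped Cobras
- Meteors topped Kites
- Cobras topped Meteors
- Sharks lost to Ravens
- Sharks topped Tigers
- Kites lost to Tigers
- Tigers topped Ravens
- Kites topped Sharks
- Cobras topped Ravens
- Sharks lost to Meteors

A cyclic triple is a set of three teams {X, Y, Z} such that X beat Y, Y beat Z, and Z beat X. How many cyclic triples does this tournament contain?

Of the C(6,3) = 20 triples, the cyclic ones are: {Cobras, Kites, Sharks}; {Cobras, Meteors, Sharks}; {Cobras, Ravens, Sharks}; {Kites, Sharks, Tigers}; {Ravens, Sharks, Tigers}.
That is 5.

5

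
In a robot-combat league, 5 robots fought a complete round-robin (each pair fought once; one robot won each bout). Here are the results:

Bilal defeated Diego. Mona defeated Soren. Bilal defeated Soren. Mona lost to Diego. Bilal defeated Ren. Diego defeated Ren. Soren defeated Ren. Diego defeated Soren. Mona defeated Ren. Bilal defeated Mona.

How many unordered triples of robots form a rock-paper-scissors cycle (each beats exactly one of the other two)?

0

Of the C(5,3) = 10 triples, the cyclic ones are: none.
That is 0.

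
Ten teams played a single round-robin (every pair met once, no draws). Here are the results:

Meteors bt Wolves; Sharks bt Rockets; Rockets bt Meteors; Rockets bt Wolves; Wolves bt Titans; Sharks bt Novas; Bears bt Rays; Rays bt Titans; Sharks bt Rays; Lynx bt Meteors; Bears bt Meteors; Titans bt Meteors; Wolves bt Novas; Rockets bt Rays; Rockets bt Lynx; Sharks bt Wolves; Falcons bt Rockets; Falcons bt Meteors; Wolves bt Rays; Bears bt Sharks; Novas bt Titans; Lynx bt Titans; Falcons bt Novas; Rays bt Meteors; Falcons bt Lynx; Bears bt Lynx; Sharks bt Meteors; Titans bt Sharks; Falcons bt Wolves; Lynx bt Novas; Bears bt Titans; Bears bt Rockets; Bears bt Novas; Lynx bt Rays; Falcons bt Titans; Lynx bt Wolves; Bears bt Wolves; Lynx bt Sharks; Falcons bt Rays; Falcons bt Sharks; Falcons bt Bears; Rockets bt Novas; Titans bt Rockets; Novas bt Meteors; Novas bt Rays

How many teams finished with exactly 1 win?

1

Win totals: Meteors 1, Rays 2, Wolves 3, Novas 3, Lynx 6, Sharks 5, Titans 3, Bears 8, Rockets 5, Falcons 9.
Exactly 1: Meteors — 1 team.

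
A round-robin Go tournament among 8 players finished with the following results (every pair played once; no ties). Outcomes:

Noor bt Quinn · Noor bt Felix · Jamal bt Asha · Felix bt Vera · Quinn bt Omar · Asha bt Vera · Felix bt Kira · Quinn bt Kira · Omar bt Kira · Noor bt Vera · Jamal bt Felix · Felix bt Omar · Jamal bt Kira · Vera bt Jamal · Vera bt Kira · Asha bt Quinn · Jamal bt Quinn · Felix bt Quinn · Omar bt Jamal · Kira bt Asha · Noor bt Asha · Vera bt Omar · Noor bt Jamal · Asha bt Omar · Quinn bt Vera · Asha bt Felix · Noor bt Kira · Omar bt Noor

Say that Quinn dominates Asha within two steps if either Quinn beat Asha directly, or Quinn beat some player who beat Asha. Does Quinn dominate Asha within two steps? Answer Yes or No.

Quinn did not beat Asha directly.
Quinn beat Omar, Vera, Kira. Of those, Kira beat Asha.

Yes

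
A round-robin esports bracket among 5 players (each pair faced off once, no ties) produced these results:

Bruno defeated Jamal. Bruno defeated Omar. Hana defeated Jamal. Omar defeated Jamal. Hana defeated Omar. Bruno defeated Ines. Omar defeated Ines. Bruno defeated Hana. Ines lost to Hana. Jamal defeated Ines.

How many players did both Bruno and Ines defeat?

0

Bruno beat: Ines, Hana, Jamal, Omar.
Ines beat: no one.
No one was beaten by both.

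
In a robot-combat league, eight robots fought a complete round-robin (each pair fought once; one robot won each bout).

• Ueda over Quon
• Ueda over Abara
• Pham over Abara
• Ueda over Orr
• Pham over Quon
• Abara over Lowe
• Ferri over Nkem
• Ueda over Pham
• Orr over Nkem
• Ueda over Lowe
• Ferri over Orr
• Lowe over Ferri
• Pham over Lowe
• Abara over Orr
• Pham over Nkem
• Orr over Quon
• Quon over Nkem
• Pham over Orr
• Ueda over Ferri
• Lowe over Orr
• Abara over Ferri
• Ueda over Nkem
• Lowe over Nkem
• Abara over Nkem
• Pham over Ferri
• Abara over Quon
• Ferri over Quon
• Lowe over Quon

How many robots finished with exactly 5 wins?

1

Win totals: Abara 5, Quon 1, Nkem 0, Ferri 3, Pham 6, Orr 2, Ueda 7, Lowe 4.
Exactly 5: Abara — 1 robot.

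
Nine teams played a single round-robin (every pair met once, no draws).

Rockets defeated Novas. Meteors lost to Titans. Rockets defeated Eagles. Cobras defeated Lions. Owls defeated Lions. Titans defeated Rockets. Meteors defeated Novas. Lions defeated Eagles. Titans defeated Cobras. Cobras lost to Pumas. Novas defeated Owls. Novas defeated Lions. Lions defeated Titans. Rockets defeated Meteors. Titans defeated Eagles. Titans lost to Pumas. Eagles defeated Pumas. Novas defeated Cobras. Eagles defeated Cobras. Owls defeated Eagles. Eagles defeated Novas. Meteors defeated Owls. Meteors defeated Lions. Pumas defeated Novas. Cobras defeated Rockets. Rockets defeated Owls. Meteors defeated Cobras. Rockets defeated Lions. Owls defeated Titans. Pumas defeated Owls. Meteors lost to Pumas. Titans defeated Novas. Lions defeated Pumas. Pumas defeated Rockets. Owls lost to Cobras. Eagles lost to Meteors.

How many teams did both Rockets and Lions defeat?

1

Rockets beat: Meteors, Owls, Novas, Eagles, Lions.
Lions beat: Eagles, Pumas, Titans.
Both beat: Eagles — 1.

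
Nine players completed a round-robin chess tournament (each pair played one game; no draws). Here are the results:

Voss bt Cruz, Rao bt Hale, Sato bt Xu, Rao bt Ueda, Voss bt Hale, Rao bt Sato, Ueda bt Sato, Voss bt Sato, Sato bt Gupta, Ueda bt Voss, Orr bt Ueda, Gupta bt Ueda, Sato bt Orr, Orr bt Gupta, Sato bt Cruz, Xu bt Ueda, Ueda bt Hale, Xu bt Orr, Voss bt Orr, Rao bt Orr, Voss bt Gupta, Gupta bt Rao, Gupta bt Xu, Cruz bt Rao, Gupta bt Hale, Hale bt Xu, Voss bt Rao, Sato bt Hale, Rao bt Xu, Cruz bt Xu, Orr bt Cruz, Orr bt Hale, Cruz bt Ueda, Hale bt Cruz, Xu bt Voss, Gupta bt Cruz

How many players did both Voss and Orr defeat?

3

Voss beat: Rao, Orr, Gupta, Sato, Cruz, Hale.
Orr beat: Ueda, Gupta, Cruz, Hale.
Both beat: Gupta, Cruz, Hale — 3.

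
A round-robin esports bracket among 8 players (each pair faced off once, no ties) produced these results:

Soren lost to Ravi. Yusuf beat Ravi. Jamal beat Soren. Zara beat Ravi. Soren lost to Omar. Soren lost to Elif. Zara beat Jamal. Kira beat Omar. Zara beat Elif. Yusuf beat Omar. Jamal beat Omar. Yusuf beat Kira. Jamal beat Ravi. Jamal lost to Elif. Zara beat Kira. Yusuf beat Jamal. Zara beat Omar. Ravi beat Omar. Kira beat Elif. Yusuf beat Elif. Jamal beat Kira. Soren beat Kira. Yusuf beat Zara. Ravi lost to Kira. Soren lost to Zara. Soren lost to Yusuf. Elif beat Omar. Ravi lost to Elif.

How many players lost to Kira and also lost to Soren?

0

Kira beat: Elif, Ravi, Omar.
Soren beat: Kira.
No one was beaten by both.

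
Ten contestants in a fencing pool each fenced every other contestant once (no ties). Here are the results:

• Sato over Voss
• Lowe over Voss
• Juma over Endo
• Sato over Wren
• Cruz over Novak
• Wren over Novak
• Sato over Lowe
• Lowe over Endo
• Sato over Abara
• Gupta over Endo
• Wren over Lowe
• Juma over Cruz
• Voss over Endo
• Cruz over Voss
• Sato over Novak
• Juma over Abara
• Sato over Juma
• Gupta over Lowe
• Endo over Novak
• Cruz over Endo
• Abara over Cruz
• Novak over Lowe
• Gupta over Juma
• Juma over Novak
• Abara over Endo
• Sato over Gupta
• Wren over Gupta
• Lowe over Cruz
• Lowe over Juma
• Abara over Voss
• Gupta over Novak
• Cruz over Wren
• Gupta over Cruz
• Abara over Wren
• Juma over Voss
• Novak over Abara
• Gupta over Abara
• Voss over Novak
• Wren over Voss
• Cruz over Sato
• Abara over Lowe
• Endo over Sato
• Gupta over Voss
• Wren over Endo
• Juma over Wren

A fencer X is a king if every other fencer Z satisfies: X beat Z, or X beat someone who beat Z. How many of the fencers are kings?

Abara reaches everyone (king).
Lowe cannot reach Gupta in two steps.
Juma reaches everyone (king).
Sato reaches everyone (king).
Gupta reaches everyone (king).
Novak cannot reach Sato, Gupta in two steps.
Endo cannot reach Cruz in two steps.
Cruz reaches everyone (king).
Wren reaches everyone (king).
Voss cannot reach Juma, Gupta, Cruz, Wren in two steps.
Kings: Abara, Juma, Sato, Gupta, Cruz, Wren — 6.

6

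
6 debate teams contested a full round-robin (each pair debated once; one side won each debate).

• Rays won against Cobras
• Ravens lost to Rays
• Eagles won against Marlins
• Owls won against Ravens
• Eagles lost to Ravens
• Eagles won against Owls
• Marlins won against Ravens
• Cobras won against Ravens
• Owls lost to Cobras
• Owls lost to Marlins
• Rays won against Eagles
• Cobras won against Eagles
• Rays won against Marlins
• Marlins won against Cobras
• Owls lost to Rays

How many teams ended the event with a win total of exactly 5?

Win totals: Eagles 2, Ravens 1, Marlins 3, Owls 1, Rays 5, Cobras 3.
Exactly 5: Rays — 1 team.

1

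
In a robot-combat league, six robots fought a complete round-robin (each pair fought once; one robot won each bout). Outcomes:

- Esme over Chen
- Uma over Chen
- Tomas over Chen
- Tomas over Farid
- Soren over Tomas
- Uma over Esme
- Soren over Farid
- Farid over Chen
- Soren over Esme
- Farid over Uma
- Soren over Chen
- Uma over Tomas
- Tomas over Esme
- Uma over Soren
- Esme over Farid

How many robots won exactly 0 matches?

Win totals: Tomas 3, Esme 2, Farid 2, Soren 4, Chen 0, Uma 4.
Exactly 0: Chen — 1 robot.

1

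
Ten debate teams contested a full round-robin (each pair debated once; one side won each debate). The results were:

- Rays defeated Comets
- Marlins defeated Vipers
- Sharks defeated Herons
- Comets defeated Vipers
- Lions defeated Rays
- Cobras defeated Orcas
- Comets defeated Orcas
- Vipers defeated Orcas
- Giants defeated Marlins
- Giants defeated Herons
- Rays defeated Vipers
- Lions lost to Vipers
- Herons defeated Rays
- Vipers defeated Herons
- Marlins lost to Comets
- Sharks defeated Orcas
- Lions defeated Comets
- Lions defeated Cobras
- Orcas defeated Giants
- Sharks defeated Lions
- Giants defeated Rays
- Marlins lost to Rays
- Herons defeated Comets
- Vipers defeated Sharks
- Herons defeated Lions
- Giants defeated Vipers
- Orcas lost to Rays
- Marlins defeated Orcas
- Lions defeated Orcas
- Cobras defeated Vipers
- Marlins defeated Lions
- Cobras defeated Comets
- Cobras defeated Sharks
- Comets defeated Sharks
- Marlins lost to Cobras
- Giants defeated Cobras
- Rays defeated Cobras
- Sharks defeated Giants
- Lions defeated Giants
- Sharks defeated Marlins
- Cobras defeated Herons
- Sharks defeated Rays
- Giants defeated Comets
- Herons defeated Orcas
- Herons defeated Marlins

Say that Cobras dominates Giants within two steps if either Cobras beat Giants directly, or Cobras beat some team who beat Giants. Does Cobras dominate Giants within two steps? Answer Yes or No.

Cobras did not beat Giants directly.
Cobras beat Herons, Sharks, Marlins, Orcas, Vipers, Comets. Of those, Sharks beat Giants.

Yes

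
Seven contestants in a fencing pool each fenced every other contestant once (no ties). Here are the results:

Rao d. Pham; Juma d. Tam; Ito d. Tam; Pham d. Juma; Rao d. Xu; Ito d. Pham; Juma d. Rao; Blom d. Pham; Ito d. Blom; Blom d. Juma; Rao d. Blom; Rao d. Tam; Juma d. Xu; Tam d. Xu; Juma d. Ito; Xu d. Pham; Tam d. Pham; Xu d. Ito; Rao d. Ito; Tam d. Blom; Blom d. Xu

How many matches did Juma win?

4

Juma's results: beat Tam, Rao, Xu, Ito; lost to Blom, Pham.
That is 4 wins.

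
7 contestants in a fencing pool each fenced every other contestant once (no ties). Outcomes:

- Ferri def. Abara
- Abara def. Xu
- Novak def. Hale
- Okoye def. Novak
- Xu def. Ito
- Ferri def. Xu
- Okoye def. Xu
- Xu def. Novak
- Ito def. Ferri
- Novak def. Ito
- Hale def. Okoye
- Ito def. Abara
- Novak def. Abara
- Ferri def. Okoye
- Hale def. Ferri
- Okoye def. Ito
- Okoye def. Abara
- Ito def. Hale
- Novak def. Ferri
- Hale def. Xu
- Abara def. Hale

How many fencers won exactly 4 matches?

Win totals: Okoye 4, Abara 2, Ferri 3, Ito 3, Hale 3, Novak 4, Xu 2.
Exactly 4: Okoye, Novak — 2 fencers.

2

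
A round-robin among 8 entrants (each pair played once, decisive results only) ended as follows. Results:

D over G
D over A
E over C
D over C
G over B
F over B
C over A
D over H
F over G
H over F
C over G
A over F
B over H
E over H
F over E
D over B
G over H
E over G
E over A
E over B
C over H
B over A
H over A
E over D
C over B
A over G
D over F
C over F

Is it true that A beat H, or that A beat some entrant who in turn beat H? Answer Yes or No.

Yes

A did not beat H directly.
A beat F, G. Of those, G beat H.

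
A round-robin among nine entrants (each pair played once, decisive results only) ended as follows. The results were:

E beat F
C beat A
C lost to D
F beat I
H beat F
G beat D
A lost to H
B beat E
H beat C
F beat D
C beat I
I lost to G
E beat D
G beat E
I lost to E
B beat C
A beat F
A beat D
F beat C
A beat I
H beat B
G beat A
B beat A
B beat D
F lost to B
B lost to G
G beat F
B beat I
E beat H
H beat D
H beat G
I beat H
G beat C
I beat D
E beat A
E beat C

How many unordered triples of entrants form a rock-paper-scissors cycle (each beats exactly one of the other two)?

Win totals: A 3, B 6, C 2, D 1, E 6, F 3, G 7, H 6, I 2.
An entrant with w wins dominates both others in C(w,2) triples; summing gives 3 + 15 + 1 + 0 + 15 + 3 + 21 + 15 + 1 = 74 transitive triples.
Total triples C(9,3) = 84, so cyclic triples = 84 − 74 = 10.

10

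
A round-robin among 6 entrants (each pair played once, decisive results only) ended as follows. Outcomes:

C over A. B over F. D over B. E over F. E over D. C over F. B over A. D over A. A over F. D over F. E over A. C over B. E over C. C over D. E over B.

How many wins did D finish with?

D's results: beat A, B, F; lost to C, E.
That is 3 wins.

3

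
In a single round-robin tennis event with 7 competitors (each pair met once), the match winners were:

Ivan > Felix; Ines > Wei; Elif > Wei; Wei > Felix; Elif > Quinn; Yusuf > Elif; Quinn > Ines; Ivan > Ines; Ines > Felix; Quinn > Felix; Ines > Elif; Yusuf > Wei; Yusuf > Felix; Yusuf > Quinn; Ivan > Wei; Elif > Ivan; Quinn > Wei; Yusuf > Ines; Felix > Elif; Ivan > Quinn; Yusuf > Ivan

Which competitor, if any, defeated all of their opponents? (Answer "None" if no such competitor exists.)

Yusuf

Yusuf has 6 wins out of 6 opponents — a perfect record.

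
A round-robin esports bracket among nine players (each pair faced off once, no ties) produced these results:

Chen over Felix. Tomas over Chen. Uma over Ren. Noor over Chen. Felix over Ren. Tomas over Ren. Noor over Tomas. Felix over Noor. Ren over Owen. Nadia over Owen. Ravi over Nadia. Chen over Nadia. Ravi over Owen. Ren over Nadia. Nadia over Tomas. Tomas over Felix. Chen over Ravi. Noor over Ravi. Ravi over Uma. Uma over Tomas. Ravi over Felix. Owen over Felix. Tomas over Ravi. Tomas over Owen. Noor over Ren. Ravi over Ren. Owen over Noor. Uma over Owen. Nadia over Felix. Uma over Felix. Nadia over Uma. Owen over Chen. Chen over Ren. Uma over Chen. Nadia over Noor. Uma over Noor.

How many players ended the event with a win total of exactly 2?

Win totals: Owen 3, Felix 2, Chen 4, Uma 6, Ravi 5, Nadia 5, Noor 4, Tomas 5, Ren 2.
Exactly 2: Felix, Ren — 2 players.

2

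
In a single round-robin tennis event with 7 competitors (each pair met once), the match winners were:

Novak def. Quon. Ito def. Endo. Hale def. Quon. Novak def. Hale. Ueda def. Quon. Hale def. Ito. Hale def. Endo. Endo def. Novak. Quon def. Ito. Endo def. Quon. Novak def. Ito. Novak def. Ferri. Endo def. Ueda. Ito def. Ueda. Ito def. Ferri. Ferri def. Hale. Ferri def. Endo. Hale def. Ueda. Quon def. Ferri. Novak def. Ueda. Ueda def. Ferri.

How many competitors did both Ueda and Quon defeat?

Ueda beat: Ferri, Quon.
Quon beat: Ferri, Ito.
Both beat: Ferri — 1.

1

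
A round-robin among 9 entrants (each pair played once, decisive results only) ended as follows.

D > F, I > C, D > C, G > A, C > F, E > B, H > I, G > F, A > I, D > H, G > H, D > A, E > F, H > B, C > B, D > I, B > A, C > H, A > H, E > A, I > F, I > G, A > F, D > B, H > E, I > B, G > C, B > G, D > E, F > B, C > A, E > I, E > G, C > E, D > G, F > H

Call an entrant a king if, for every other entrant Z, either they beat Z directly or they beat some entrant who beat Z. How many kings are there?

1

A cannot reach D in two steps.
B cannot reach D, E in two steps.
C cannot reach D in two steps.
D reaches everyone (king).
E cannot reach D in two steps.
F cannot reach C, D in two steps.
G cannot reach D in two steps.
H cannot reach D in two steps.
I cannot reach D in two steps.
Kings: D — 1.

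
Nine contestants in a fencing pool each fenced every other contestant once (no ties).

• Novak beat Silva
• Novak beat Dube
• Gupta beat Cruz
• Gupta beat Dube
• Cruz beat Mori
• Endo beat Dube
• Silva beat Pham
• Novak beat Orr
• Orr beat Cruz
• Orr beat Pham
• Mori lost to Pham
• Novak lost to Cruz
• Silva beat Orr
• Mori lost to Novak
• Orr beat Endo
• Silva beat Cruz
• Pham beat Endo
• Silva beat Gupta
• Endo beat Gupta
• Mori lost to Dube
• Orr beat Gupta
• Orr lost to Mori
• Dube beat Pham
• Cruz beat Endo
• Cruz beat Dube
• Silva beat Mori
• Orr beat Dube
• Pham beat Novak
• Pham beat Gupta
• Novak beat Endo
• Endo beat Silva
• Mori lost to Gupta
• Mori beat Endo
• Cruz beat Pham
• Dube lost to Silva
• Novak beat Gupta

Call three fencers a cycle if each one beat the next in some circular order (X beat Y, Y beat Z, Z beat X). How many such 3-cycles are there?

Win totals: Novak 6, Endo 3, Pham 4, Gupta 3, Mori 2, Cruz 5, Dube 2, Orr 5, Silva 6.
A fencer with w wins dominates both others in C(w,2) triples; summing gives 15 + 3 + 6 + 3 + 1 + 10 + 1 + 10 + 15 = 64 transitive triples.
Total triples C(9,3) = 84, so cyclic triples = 84 − 64 = 20.

20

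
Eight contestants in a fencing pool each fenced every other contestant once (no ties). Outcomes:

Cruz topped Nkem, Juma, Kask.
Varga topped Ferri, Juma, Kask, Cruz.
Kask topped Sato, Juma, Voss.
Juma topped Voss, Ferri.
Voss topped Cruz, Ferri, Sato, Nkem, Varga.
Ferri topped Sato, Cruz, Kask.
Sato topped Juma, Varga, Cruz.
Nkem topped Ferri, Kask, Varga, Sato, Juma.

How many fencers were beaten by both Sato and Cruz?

1

Sato beat: Cruz, Juma, Varga.
Cruz beat: Kask, Juma, Nkem.
Both beat: Juma — 1.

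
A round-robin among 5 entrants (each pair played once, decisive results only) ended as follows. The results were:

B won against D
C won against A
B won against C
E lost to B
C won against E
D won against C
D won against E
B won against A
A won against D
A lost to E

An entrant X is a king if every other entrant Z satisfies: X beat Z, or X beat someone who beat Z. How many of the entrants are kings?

1

A cannot reach B in two steps.
B reaches everyone (king).
C cannot reach B in two steps.
D cannot reach B in two steps.
E cannot reach B, C in two steps.
Kings: B — 1.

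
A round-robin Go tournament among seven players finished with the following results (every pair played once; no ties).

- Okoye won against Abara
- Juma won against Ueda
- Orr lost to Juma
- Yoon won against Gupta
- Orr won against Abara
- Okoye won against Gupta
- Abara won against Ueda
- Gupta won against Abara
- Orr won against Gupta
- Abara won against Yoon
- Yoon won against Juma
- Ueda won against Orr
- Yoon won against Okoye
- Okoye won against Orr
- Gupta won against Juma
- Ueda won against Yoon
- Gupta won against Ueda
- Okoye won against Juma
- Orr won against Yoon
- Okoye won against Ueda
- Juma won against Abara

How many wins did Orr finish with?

3

Orr's results: beat Yoon, Gupta, Abara; lost to Okoye, Ueda, Juma.
That is 3 wins.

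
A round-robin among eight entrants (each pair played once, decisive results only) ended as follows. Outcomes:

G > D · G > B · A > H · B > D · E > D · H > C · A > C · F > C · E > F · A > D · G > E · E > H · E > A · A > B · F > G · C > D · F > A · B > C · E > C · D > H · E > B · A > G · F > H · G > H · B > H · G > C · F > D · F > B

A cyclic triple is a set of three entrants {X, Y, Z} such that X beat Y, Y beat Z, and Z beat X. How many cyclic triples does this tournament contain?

3

Win totals: A 5, B 3, C 1, D 1, E 6, F 6, G 5, H 1.
An entrant with w wins dominates both others in C(w,2) triples; summing gives 10 + 3 + 0 + 0 + 15 + 15 + 10 + 0 = 53 transitive triples.
Total triples C(8,3) = 56, so cyclic triples = 56 − 53 = 3.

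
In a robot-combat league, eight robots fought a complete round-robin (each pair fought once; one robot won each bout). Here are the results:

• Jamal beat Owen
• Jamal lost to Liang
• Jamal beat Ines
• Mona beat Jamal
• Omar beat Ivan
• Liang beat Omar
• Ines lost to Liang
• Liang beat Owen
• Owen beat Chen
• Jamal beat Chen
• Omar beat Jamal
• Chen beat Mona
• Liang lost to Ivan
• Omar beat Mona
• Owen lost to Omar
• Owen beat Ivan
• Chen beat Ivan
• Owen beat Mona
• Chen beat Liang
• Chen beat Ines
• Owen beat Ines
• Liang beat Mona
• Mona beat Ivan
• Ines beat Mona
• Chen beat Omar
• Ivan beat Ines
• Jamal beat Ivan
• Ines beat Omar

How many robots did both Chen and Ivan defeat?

Chen beat: Mona, Omar, Ivan, Liang, Ines.
Ivan beat: Liang, Ines.
Both beat: Liang, Ines — 2.

2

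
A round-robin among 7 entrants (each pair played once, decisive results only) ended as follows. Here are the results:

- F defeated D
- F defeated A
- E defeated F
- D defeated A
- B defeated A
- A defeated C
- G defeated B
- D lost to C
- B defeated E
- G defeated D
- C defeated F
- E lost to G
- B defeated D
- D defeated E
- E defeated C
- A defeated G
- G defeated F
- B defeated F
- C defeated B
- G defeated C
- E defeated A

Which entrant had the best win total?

Win totals: A 2, B 4, C 3, D 2, E 3, F 2, G 5.
G leads with 5 wins (next highest: 4).

G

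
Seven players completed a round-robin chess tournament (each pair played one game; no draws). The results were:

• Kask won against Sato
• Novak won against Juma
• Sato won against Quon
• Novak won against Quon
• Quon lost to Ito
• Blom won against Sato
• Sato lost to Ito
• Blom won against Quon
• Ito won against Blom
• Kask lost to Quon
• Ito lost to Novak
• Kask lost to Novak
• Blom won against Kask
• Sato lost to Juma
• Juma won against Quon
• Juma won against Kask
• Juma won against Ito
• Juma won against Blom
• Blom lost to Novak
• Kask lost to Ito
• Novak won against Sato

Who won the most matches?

Win totals: Blom 3, Quon 1, Kask 1, Novak 6, Juma 5, Ito 4, Sato 1.
Novak leads with 6 wins (next highest: 5).

Novak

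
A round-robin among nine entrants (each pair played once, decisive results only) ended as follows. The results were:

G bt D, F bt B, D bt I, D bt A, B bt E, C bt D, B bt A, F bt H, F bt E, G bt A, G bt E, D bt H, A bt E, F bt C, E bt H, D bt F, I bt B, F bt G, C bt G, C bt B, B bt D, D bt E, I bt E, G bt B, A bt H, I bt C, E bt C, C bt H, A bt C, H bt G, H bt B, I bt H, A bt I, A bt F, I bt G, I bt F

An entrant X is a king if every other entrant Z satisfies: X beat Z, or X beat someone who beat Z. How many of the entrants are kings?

5

A reaches everyone (king).
B cannot reach G in two steps.
C reaches everyone (king).
D reaches everyone (king).
E cannot reach A, F, I in two steps.
F cannot reach I in two steps.
G reaches everyone (king).
H cannot reach C, F, I in two steps.
I reaches everyone (king).
Kings: A, C, D, G, I — 5.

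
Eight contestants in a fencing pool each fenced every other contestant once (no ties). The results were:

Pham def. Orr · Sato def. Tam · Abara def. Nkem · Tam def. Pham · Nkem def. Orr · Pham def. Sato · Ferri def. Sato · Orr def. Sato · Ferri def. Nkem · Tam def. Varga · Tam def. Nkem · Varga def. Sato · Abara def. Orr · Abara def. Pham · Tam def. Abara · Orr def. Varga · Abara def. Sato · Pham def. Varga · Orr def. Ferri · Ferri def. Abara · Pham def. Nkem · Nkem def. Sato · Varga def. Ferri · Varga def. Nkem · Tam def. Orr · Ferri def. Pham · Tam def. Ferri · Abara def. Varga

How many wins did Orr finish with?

Orr's results: beat Sato, Varga, Ferri; lost to Nkem, Abara, Tam, Pham.
That is 3 wins.

3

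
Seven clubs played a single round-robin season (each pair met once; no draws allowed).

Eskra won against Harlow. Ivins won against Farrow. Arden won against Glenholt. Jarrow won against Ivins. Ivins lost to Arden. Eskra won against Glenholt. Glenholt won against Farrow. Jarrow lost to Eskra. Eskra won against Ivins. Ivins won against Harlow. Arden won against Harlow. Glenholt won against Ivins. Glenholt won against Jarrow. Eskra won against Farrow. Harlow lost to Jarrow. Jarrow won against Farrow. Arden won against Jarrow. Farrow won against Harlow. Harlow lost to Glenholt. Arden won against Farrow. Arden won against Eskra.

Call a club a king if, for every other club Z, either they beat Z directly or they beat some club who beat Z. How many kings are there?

1

Ivins cannot reach Glenholt, Arden, Eskra, Jarrow in two steps.
Glenholt cannot reach Arden, Eskra in two steps.
Arden reaches everyone (king).
Farrow cannot reach Ivins, Glenholt, Arden, Eskra, Jarrow in two steps.
Eskra cannot reach Arden in two steps.
Jarrow cannot reach Glenholt, Arden, Eskra in two steps.
Harlow cannot reach Ivins, Glenholt, Arden, Farrow, Eskra, Jarrow in two steps.
Kings: Arden — 1.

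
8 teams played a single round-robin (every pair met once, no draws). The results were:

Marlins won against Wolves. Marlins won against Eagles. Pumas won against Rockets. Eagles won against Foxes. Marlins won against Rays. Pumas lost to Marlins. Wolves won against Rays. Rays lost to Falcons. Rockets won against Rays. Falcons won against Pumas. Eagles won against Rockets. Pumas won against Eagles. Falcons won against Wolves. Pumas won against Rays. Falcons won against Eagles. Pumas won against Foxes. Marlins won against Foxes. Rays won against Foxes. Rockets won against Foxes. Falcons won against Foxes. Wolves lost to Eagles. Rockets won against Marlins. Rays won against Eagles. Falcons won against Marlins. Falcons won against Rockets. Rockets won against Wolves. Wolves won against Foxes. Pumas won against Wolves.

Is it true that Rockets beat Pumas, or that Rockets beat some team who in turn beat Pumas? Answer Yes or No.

Yes

Rockets did not beat Pumas directly.
Rockets beat Foxes, Wolves, Marlins, Rays. Of those, Marlins beat Pumas.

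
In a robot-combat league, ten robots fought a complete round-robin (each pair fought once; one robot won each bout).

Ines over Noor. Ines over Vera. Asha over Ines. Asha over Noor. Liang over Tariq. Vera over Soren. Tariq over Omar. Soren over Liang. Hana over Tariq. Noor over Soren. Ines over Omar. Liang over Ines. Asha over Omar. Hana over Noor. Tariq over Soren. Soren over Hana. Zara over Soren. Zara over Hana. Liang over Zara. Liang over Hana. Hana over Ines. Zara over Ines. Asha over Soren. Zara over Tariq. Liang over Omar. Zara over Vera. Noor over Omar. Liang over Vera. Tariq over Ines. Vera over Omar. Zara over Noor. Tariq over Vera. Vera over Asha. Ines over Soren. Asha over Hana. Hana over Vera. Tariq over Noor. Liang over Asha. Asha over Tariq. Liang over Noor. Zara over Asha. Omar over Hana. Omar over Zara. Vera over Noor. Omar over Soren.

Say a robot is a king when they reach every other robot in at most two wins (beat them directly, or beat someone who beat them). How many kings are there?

Asha reaches everyone (king).
Noor cannot reach Asha, Tariq, Ines, Vera in two steps.
Hana cannot reach Liang, Zara in two steps.
Tariq reaches everyone (king).
Liang reaches everyone (king).
Ines cannot reach Tariq in two steps.
Soren reaches everyone (king).
Vera reaches everyone (king).
Omar reaches everyone (king).
Zara reaches everyone (king).
Kings: Asha, Tariq, Liang, Soren, Vera, Omar, Zara — 7.

7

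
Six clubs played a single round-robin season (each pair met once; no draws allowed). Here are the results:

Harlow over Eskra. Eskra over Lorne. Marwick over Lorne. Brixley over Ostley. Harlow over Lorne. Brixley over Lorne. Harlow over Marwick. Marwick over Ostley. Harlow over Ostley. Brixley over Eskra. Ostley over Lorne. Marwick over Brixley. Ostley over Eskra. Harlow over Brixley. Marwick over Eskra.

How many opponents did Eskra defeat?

1

Eskra's results: beat Lorne; lost to Brixley, Marwick, Ostley, Harlow.
That is 1 win.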